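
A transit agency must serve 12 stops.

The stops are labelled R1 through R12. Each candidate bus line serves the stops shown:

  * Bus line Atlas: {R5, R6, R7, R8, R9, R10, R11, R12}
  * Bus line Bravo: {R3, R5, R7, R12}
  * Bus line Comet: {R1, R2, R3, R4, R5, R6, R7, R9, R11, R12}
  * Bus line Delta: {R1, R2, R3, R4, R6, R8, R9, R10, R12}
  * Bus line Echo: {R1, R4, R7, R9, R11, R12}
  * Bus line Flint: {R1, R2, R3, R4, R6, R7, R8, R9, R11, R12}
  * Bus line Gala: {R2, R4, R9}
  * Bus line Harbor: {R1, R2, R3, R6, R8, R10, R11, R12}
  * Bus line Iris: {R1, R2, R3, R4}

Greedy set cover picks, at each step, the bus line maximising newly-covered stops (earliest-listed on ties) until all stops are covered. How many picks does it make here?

Greedy: pick Comet (covers 10 new) → pick Atlas (covers 2 new). Total picks: 2.

2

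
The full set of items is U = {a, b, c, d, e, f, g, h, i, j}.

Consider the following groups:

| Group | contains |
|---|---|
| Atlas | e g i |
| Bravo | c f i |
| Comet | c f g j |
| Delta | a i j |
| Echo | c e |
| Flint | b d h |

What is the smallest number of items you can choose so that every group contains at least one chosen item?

3

The 3 items {c, h, i} hit every group.
The groups Delta, Echo, Flint are pairwise disjoint, so any hitting set needs a separate item for each — at least 3. Hence 3 is optimal.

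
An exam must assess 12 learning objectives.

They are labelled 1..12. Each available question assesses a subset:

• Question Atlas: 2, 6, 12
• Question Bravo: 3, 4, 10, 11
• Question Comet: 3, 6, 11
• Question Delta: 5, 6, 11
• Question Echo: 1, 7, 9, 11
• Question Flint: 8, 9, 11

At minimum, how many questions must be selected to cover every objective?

Atlas and Bravo and Delta and Echo and Flint together: Atlas ∪ Bravo ∪ Delta ∪ Echo ∪ Flint = {1, 2, 3, 4, 5, 6, 7, 8, 9, 10, 11, 12} — every objective is covered.
No 4 of the 6 questions cover everything (all 15 combinations miss at least one objective), so 5 is optimal.

5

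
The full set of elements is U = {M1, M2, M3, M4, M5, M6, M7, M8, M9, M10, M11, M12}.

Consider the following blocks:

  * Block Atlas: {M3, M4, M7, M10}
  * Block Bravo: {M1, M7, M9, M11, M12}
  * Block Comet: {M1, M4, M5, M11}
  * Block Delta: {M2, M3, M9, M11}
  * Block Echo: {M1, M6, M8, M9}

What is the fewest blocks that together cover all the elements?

5

Take {Atlas, Bravo, Comet, Delta, Echo}. Their union is {M1, M2, M3, M4, M5, M6, M7, M8, M9, M10, M11, M12}, which is all 12 elements.
No 4 of the 5 blocks cover everything (all 5 combinations miss at least one element), so 5 is optimal.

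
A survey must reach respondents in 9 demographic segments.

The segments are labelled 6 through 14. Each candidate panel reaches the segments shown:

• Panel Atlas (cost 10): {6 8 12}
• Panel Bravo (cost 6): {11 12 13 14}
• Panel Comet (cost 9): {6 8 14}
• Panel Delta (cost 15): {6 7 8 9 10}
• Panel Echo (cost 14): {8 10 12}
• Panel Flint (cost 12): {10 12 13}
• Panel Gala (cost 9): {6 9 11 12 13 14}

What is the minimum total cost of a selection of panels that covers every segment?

21

Bravo, Delta together cover every segment (Bravo ∪ Delta = {6, 7, 8, 9, 10, 11, 12, 13, 14}); total cost 6 + 15 = 21.
No covering selection has total cost below 21.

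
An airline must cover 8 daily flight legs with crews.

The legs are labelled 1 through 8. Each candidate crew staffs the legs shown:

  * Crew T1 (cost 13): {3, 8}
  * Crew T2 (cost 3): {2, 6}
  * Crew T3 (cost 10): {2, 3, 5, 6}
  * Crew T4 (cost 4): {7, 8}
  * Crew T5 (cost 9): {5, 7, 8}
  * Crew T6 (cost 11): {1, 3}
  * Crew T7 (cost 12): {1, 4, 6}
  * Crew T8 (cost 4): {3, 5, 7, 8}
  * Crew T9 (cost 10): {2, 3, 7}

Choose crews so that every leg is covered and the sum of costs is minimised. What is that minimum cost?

T2, T7, T8 together cover every leg (T2 ∪ T7 ∪ T8 = {1, 2, 3, 4, 5, 6, 7, 8}); total cost 3 + 12 + 4 = 19.
No covering selection has total cost below 19.

19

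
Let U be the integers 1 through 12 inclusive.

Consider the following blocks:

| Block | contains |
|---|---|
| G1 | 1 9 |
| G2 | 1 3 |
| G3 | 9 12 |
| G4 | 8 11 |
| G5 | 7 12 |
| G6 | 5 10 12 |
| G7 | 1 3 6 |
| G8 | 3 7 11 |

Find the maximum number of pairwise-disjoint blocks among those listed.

3

G1, G4, G6 are pairwise disjoint (G1={1,9}; G4={8,11}; G6={5,10,12}).
Every remaining block overlaps one of these, and no 4 of the listed blocks are pairwise disjoint, so 3 is the maximum.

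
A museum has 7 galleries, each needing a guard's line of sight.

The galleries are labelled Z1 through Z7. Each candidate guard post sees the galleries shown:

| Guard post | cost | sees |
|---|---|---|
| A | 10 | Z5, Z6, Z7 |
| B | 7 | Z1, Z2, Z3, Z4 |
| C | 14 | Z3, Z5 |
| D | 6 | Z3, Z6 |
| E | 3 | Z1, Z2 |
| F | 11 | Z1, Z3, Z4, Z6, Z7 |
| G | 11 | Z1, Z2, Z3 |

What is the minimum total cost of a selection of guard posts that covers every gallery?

17

A, B together cover every gallery (A ∪ B = {Z1, Z2, Z3, Z4, Z5, Z6, Z7}); total cost 10 + 7 = 17.
The greedy pick E, F, A costs 24; no covering selection beats 17.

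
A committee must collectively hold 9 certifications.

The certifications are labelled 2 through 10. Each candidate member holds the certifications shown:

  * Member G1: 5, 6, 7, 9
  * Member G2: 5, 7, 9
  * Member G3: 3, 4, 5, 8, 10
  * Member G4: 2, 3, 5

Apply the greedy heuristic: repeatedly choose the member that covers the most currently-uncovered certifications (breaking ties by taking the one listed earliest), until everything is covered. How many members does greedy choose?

3

Greedy: pick G3 (covers 5 new) → pick G1 (covers 3 new) → pick G4 (covers 1 new). Total picks: 3.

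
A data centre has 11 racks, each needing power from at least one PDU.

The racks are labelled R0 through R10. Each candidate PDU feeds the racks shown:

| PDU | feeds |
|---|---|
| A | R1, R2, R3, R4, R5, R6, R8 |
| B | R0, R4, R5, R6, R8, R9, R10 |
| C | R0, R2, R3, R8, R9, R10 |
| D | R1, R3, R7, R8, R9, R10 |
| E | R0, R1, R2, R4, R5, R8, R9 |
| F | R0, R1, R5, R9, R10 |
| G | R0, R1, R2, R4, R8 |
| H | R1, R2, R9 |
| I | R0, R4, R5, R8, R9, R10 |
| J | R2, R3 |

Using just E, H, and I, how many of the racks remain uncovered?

Union of E, H, I = {R0, R1, R2, R4, R5, R8, R9, R10}.
Not covered: R3, R6, R7 — 3 racks.

3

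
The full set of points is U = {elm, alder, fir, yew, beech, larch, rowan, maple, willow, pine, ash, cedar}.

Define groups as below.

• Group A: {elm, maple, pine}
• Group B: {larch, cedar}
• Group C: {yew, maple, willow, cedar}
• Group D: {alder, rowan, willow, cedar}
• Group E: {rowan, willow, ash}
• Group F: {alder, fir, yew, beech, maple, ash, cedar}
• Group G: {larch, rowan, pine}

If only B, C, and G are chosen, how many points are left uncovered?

Union of B, C, G = {yew, larch, rowan, maple, willow, pine, cedar}.
Not covered: elm, alder, fir, beech, ash — 5 points.

5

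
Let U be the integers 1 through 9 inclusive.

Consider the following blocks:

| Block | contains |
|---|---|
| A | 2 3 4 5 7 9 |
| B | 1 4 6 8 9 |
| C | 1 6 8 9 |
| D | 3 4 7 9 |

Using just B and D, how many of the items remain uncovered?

2

Union of B, D = {1, 3, 4, 6, 7, 8, 9}.
Not covered: 2, 5 — 2 items.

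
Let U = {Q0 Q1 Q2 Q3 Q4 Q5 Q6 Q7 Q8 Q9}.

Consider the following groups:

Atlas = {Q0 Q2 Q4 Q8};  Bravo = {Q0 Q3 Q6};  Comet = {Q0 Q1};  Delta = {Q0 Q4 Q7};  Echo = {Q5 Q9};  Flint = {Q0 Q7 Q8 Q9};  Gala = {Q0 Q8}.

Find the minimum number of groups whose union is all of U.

Atlas and Bravo and Comet and Echo and Flint together: Atlas ∪ Bravo ∪ Comet ∪ Echo ∪ Flint = {Q0, Q1, Q2, Q3, Q4, Q5, Q6, Q7, Q8, Q9} — every item is covered.
No 4 of the 7 groups cover everything (all 35 combinations miss at least one item), so 5 is optimal.

5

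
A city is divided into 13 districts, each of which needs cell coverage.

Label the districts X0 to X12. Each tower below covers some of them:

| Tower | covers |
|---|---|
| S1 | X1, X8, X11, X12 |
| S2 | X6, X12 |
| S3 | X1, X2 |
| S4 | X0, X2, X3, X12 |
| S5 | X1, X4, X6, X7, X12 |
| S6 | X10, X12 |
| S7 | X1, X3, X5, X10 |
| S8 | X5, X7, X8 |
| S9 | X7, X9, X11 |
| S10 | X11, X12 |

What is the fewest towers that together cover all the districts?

Take {S4, S5, S6, S8, S9}. Their union is {X0, X1, X2, X3, X4, X5, X6, X7, X8, X9, X10, X11, X12}, which is all 13 districts.
No 4 of the 10 towers cover everything (all 210 combinations miss at least one district), so 5 is optimal.

5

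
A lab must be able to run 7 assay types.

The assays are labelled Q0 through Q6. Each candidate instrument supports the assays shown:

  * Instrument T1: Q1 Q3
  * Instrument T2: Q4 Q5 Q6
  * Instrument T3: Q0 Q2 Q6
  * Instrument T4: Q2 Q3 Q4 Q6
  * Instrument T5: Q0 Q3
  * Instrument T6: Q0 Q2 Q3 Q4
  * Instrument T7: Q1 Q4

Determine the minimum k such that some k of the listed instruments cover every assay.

Take {T1, T2, T3}. Their union is {Q0, Q1, Q2, Q3, Q4, Q5, Q6}, which is all 7 assays.
Only T2 contains Q5, so T2 is forced; the remaining 4 assays need at least 2 more instruments (each remaining instrument adds at most 3) — so at least 3 instruments are needed, and 3 is optimal.

3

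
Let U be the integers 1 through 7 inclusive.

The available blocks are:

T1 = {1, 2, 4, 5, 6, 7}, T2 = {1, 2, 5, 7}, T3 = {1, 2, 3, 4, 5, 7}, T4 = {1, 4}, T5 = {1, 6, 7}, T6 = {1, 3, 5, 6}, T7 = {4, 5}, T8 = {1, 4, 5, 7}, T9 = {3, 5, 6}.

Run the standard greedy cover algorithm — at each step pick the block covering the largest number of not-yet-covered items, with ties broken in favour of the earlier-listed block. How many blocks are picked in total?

Greedy: pick T1 (covers 6 new) → pick T3 (covers 1 new). Total picks: 2.

2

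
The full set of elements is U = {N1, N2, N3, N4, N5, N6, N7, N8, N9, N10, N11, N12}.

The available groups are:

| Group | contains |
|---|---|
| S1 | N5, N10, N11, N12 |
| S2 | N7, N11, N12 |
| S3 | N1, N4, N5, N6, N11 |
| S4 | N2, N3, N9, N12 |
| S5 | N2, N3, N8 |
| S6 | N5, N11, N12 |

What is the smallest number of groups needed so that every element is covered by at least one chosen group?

S1 and S2 and S3 and S4 and S5 together: S1 ∪ S2 ∪ S3 ∪ S4 ∪ S5 = {N1, N2, N3, N4, N5, N6, N7, N8, N9, N10, N11, N12} — every element is covered.
No 4 of the 6 groups cover everything (all 15 combinations miss at least one element), so 5 is optimal.

5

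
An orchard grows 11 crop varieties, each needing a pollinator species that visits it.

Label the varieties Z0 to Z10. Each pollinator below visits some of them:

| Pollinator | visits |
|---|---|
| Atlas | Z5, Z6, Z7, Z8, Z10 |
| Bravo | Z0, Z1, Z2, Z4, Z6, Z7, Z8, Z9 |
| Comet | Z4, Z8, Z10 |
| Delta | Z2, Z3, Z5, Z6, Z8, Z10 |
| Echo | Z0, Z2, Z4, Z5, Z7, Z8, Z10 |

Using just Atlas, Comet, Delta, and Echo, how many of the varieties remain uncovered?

Union of Atlas, Comet, Delta, Echo = {Z0, Z2, Z3, Z4, Z5, Z6, Z7, Z8, Z10}.
Not covered: Z1, Z9 — 2 varieties.

2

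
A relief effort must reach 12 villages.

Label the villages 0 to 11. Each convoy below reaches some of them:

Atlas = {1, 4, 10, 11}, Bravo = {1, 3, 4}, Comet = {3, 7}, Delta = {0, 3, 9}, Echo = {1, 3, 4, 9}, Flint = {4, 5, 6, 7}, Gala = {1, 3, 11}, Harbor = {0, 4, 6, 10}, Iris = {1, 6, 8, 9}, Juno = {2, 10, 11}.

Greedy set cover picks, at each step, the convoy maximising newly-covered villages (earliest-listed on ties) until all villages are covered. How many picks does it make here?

Greedy: pick Atlas (covers 4 new) → pick Delta (covers 3 new) → pick Flint (covers 3 new) → pick Iris (covers 1 new) → pick Juno (covers 1 new). Total picks: 5.
(The true minimum cover uses only 4 convoys, so greedy is not optimal here.)

5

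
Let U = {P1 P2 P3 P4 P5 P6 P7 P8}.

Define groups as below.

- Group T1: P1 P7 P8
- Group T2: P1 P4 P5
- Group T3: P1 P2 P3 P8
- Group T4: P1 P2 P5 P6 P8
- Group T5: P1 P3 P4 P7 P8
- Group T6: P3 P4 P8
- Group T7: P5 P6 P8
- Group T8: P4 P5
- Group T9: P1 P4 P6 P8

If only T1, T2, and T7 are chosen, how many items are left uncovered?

2

Union of T1, T2, T7 = {P1, P4, P5, P6, P7, P8}.
Not covered: P2, P3 — 2 items.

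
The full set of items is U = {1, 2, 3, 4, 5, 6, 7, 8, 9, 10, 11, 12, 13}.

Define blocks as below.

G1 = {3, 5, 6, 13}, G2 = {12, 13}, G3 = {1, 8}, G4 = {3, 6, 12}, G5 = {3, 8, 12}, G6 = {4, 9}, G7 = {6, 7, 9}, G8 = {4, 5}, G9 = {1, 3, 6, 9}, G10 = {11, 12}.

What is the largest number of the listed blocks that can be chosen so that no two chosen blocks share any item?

G2, G3, G7, G8 are pairwise disjoint (G2={12,13}; G3={1,8}; G7={6,7,9}; G8={4,5}).
Every remaining block overlaps one of these, and no 5 of the listed blocks are pairwise disjoint, so 4 is the maximum.

4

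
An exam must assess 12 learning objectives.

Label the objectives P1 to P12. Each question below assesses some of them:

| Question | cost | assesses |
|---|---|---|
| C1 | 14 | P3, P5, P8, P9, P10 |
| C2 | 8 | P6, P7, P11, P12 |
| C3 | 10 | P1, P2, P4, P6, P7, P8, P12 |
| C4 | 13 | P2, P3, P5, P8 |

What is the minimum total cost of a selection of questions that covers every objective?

32

C1, C2, C3 together cover every objective (C1 ∪ C2 ∪ C3 = {P1, P2, P3, P4, P5, P6, P7, P8, P9, P10, P11, P12}); total cost 14 + 8 + 10 = 32.
No covering selection has total cost below 32.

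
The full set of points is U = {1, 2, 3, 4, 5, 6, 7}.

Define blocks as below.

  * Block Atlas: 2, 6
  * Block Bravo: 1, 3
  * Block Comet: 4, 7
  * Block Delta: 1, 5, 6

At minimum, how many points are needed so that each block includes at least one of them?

3

The 3 points {1, 2, 7} hit every block.
The blocks Atlas, Bravo, Comet are pairwise disjoint, so any hitting set needs a separate point for each — at least 3. Hence 3 is optimal.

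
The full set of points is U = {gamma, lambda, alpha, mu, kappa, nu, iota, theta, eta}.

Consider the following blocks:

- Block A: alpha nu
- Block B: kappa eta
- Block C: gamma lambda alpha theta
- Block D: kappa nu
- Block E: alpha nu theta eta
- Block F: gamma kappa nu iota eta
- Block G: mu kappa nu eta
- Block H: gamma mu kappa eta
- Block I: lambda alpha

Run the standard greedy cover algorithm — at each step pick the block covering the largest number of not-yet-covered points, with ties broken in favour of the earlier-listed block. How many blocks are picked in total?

3

Greedy: pick F (covers 5 new) → pick C (covers 3 new) → pick G (covers 1 new). Total picks: 3.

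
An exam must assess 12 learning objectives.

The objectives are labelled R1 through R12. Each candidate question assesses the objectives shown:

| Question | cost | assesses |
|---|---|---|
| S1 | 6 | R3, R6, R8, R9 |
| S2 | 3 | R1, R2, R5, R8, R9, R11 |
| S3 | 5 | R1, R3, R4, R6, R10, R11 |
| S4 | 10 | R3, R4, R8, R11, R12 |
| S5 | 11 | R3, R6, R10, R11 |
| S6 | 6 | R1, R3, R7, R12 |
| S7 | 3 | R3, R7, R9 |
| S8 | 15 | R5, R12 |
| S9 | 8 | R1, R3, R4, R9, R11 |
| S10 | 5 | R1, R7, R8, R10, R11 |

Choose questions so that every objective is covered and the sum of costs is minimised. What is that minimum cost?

S2, S3, S6 together cover every objective (S2 ∪ S3 ∪ S6 = {R1, R2, R3, R4, R5, R6, R7, R8, R9, R10, R11, R12}); total cost 3 + 5 + 6 = 14.
No covering selection has total cost below 14.

14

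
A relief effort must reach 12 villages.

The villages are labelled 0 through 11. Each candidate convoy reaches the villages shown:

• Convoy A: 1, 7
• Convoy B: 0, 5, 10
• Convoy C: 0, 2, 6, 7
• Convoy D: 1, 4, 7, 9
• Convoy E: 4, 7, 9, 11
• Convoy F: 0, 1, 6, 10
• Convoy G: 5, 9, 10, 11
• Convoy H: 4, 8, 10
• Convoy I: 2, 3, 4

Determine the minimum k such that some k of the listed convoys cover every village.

Take {C, D, G, H, I}. Their union is {0, 1, 2, 3, 4, 5, 6, 7, 8, 9, 10, 11}, which is all 12 villages.
No 4 of the 9 convoys cover everything (all 126 combinations miss at least one village), so 5 is optimal.

5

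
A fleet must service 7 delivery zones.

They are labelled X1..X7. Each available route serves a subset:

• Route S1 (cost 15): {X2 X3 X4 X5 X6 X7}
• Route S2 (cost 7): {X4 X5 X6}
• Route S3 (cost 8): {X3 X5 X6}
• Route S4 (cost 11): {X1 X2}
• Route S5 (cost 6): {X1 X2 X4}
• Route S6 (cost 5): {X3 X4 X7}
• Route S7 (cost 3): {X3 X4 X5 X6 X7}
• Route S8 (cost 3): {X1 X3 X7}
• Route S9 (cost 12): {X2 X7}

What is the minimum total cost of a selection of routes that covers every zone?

S5, S7 together cover every zone (S5 ∪ S7 = {X1, X2, X3, X4, X5, X6, X7}); total cost 6 + 3 = 9.
No covering selection has total cost below 9.

9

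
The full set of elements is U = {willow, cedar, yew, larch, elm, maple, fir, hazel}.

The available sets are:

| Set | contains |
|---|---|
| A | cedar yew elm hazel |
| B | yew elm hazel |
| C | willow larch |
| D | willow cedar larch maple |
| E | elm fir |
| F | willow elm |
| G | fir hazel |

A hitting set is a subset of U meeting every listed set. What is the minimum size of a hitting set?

The 3 elements {willow, elm, fir} hit every set.
No choice of 2 elements meets every set, so 3 is the minimum.

3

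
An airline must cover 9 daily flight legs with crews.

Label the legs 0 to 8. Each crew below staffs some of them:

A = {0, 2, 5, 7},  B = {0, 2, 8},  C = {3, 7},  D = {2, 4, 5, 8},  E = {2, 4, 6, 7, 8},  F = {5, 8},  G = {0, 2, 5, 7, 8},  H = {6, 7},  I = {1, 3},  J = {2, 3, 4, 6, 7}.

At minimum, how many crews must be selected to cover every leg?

3

Take {A, E, I}. Their union is {0, 1, 2, 3, 4, 5, 6, 7, 8}, which is all 9 legs.
Only I contains 1, so I is forced; the remaining 7 legs need at least 2 more crews (each remaining crew adds at most 5) — so at least 3 crews are needed, and 3 is optimal.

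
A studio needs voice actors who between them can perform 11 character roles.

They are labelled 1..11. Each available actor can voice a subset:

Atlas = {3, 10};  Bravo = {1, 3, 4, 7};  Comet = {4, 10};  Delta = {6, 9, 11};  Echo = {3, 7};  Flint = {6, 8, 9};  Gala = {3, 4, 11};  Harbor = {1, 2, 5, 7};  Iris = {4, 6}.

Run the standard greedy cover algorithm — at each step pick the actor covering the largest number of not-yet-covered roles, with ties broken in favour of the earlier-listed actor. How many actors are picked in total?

5

Greedy: pick Bravo (covers 4 new) → pick Delta (covers 3 new) → pick Harbor (covers 2 new) → pick Atlas (covers 1 new) → pick Flint (covers 1 new). Total picks: 5.
(The true minimum cover uses only 4 actors, so greedy is not optimal here.)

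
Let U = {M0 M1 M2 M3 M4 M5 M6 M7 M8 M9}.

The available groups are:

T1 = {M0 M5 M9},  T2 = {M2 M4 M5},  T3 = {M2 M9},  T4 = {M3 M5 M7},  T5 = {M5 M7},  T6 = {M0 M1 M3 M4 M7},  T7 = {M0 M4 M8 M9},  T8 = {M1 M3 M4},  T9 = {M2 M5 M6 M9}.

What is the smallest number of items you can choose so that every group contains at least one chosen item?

Take H = {M1, M5, M9}. Each listed group contains at least one of these, so H is a hitting set of size 3.
The groups T3, T5, T8 are pairwise disjoint, so any hitting set needs a separate item for each — at least 3. Hence 3 is optimal.

3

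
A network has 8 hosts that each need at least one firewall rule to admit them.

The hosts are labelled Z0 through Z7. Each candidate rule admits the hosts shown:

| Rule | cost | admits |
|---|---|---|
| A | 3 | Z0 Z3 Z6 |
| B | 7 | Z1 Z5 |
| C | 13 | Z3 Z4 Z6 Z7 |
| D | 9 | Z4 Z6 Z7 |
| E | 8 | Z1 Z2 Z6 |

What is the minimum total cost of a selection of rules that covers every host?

A, B, D, E together cover every host (A ∪ B ∪ D ∪ E = {Z0, Z1, Z2, Z3, Z4, Z5, Z6, Z7}); total cost 3 + 7 + 9 + 8 = 27.
No covering selection has total cost below 27.

27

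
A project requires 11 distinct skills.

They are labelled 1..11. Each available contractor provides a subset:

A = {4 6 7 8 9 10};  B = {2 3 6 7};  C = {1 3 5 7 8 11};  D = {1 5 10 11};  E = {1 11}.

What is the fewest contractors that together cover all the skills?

Take {A, B, D}. Their union is {1, 2, 3, 4, 5, 6, 7, 8, 9, 10, 11}, which is all 11 skills.
Only B contains 2, so B is forced; the remaining 7 skills need at least 2 more contractors (each remaining contractor adds at most 4) — so at least 3 contractors are needed, and 3 is optimal.

3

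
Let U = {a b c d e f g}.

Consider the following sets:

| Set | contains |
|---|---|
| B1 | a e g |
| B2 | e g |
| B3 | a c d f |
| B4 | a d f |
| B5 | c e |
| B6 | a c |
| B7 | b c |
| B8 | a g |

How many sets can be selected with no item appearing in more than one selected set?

B2, B4, B7 are pairwise disjoint (B2={e,g}; B4={a,d,f}; B7={b,c}).
Every remaining set overlaps one of these, and no 4 of the listed sets are pairwise disjoint, so 3 is the maximum.

3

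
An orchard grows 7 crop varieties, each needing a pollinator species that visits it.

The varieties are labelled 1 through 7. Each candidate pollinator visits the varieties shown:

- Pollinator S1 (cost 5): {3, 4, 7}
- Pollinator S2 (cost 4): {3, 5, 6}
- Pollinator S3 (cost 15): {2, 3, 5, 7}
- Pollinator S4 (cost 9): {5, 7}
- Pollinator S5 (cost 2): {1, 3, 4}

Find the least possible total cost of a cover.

21

S2, S3, S5 together cover every variety (S2 ∪ S3 ∪ S5 = {1, 2, 3, 4, 5, 6, 7}); total cost 4 + 15 + 2 = 21.
The greedy pick S5, S2, S1, S3 costs 26; no covering selection beats 21.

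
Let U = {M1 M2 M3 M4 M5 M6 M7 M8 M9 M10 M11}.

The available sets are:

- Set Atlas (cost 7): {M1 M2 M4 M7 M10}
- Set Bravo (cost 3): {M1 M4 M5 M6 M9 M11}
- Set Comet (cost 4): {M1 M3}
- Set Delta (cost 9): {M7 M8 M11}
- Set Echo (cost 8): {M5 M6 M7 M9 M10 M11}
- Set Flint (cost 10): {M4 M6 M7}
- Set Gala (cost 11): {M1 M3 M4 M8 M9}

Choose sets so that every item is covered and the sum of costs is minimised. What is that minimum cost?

Atlas, Bravo, Gala together cover every item (Atlas ∪ Bravo ∪ Gala = {M1, M2, M3, M4, M5, M6, M7, M8, M9, M10, M11}); total cost 7 + 3 + 11 = 21.
The greedy pick Bravo, Atlas, Comet, Delta costs 23; no covering selection beats 21.

21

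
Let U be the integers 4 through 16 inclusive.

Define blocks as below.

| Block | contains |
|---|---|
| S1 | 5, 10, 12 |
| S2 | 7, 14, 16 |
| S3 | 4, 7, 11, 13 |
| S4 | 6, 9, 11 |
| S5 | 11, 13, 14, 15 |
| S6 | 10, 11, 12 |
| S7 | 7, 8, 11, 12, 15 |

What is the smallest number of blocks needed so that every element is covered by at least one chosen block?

5

S1, S2, S3, S4, and S7 cover everything between them: the union {4, 5, 6, 7, 8, 9, 10, 11, 12, 13, 14, 15, 16} is all of U.
Only S7 contains 8, so S7 is forced; the remaining 8 elements need at least 4 more blocks (each remaining block adds at most 2) — so at least 5 blocks are needed, and 5 is optimal.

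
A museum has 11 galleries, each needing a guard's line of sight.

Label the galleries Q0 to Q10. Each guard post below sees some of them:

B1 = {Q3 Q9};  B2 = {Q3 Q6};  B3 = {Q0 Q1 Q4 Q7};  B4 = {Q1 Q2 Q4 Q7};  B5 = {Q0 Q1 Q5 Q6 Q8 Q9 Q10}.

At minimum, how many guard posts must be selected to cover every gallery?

3

Take {B1, B4, B5}. Their union is {Q0, Q1, Q2, Q3, Q4, Q5, Q6, Q7, Q8, Q9, Q10}, which is all 11 galleries.
Only B4 contains Q2, so B4 is forced; the remaining 7 galleries need at least 2 more guard posts (each remaining guard post adds at most 6) — so at least 3 guard posts are needed, and 3 is optimal.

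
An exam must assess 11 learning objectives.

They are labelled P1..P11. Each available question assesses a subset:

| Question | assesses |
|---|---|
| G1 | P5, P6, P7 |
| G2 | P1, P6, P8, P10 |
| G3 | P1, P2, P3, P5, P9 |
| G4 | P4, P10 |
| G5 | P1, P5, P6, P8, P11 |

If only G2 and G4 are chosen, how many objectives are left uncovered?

6

Union of G2, G4 = {P1, P4, P6, P8, P10}.
Not covered: P2, P3, P5, P7, P9, P11 — 6 objectives.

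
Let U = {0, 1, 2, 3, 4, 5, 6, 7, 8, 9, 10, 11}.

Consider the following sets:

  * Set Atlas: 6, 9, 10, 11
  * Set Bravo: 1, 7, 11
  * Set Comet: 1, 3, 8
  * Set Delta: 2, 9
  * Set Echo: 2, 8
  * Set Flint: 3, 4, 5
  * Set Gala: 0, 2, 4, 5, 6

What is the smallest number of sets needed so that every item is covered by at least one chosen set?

Atlas and Bravo and Comet and Gala together: Atlas ∪ Bravo ∪ Comet ∪ Gala = {0, 1, 2, 3, 4, 5, 6, 7, 8, 9, 10, 11} — every item is covered.
Only Gala contains 0, so Gala is forced; the remaining 7 items need at least 3 more sets (each remaining set adds at most 3) — so at least 4 sets are needed, and 4 is optimal.

4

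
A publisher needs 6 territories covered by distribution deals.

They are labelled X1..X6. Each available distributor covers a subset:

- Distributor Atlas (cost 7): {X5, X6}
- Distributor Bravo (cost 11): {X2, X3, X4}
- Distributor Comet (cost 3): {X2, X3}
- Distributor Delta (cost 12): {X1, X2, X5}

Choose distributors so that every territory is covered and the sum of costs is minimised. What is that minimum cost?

30

Atlas, Bravo, Delta together cover every territory (Atlas ∪ Bravo ∪ Delta = {X1, X2, X3, X4, X5, X6}); total cost 7 + 11 + 12 = 30.
The greedy pick Comet, Atlas, Bravo, Delta costs 33; no covering selection beats 30.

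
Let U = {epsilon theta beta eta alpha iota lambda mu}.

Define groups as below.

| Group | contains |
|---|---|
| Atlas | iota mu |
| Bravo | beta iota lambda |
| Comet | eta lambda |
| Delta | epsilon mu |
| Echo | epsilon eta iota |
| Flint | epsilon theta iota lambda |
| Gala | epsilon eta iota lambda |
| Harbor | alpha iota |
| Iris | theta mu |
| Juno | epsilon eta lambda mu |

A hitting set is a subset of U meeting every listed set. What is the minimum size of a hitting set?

Take H = {iota, lambda, mu}. Each listed group contains at least one of these, so H is a hitting set of size 3.
The groups Comet, Harbor, Iris are pairwise disjoint, so any hitting set needs a separate item for each — at least 3. Hence 3 is optimal.

3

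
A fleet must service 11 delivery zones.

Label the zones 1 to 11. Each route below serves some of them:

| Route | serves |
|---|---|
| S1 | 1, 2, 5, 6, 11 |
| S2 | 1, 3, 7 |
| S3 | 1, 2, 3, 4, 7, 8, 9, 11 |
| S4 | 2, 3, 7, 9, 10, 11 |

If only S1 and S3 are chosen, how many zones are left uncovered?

Union of S1, S3 = {1, 2, 3, 4, 5, 6, 7, 8, 9, 11}.
Not covered: 10 — 1 zone.

1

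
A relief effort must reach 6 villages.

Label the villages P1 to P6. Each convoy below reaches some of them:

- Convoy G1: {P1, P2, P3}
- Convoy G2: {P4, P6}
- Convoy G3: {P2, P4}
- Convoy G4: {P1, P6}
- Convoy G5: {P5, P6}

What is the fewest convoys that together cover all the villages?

G1 and G3 and G5 together: G1 ∪ G3 ∪ G5 = {P1, P2, P3, P4, P5, P6} — every village is covered.
Only G1 contains P3, so G1 is forced; the remaining 3 villages need at least 2 more convoys (each remaining convoy adds at most 2) — so at least 3 convoys are needed, and 3 is optimal.

3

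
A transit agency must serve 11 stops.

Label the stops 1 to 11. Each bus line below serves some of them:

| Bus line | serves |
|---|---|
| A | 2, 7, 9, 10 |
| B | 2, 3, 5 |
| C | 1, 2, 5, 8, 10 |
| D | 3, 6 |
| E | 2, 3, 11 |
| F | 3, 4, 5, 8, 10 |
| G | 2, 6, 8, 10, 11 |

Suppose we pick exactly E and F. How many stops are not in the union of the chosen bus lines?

4

Union of E, F = {2, 3, 4, 5, 8, 10, 11}.
Not covered: 1, 6, 7, 9 — 4 stops.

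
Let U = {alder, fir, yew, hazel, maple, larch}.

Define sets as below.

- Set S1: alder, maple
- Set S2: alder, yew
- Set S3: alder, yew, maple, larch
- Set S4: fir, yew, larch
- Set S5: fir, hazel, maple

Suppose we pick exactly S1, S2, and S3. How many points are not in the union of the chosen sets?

2

Union of S1, S2, S3 = {alder, yew, maple, larch}.
Not covered: fir, hazel — 2 points.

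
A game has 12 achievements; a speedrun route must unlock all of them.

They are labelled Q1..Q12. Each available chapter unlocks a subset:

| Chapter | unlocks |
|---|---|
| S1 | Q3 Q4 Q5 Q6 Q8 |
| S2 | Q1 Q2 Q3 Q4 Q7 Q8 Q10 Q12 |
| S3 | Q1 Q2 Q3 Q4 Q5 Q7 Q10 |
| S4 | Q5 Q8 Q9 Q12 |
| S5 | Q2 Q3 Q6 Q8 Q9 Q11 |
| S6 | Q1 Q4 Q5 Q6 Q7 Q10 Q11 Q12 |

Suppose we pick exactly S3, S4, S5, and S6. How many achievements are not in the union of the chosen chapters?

Union of S3, S4, S5, S6 = {Q1, Q2, Q3, Q4, Q5, Q6, Q7, Q8, Q9, Q10, Q11, Q12} — that's every achievement, so 0 are uncovered.

0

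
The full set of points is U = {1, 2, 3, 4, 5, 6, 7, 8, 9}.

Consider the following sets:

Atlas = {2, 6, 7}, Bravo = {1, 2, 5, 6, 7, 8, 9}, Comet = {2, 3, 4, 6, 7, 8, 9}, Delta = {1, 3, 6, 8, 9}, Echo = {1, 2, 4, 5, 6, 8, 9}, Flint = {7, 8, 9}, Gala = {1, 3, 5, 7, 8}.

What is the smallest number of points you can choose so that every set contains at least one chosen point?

2

The 2 points {7, 9} hit every set.
No single point lies in every set, so at least 2 are needed and 2 is optimal.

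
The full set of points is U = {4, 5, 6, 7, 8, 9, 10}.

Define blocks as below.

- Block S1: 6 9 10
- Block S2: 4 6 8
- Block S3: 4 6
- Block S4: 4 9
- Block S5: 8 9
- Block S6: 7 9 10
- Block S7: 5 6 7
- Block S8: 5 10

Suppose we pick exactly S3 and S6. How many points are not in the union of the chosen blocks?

Union of S3, S6 = {4, 6, 7, 9, 10}.
Not covered: 5, 8 — 2 points.

2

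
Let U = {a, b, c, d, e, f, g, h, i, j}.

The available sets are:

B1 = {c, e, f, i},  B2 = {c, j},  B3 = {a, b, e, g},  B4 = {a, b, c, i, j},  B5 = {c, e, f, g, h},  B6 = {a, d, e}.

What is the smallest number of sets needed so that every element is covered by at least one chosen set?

B4 and B5 and B6 together: B4 ∪ B5 ∪ B6 = {a, b, c, d, e, f, g, h, i, j} — every element is covered.
Only B6 contains d, so B6 is forced; the remaining 7 elements need at least 2 more sets (each remaining set adds at most 4) — so at least 3 sets are needed, and 3 is optimal.

3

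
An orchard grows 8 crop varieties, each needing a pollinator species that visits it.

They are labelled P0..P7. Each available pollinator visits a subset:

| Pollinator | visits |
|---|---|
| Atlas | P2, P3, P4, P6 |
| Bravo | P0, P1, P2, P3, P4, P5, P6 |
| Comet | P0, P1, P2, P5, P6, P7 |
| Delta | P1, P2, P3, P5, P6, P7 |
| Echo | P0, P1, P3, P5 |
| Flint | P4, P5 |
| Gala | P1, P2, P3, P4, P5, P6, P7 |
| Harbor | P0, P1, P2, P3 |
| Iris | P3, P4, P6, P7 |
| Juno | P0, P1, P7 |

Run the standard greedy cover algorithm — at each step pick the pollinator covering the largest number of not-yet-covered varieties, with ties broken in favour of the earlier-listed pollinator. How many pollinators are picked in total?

2

Greedy: pick Bravo (covers 7 new) → pick Comet (covers 1 new). Total picks: 2.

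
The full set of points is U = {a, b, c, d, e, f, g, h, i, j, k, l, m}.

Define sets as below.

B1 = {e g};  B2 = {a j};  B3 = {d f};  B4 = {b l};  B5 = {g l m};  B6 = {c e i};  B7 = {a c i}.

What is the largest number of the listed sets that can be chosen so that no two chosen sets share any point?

B2, B3, B4, B6 are pairwise disjoint (B2={a,j}; B3={d,f}; B4={b,l}; B6={c,e,i}).
Every remaining set overlaps one of these, and no 5 of the listed sets are pairwise disjoint, so 4 is the maximum.

4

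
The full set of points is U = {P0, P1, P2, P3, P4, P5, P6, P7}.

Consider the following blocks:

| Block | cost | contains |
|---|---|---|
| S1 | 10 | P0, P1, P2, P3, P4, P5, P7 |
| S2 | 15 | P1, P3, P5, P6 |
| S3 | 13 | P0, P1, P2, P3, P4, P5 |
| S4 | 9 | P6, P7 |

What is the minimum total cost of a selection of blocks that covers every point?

S1, S4 together cover every point (S1 ∪ S4 = {P0, P1, P2, P3, P4, P5, P6, P7}); total cost 10 + 9 = 19.
No covering selection has total cost below 19.

19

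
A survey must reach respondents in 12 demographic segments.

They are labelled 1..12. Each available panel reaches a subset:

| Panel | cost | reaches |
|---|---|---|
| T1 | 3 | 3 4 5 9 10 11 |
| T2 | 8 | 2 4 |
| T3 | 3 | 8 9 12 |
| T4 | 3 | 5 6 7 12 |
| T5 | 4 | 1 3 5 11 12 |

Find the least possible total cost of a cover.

T1, T2, T3, T4, T5 together cover every segment (T1 ∪ T2 ∪ T3 ∪ T4 ∪ T5 = {1, 2, 3, 4, 5, 6, 7, 8, 9, 10, 11, 12}); total cost 3 + 8 + 3 + 3 + 4 = 21.
No covering selection has total cost below 21.

21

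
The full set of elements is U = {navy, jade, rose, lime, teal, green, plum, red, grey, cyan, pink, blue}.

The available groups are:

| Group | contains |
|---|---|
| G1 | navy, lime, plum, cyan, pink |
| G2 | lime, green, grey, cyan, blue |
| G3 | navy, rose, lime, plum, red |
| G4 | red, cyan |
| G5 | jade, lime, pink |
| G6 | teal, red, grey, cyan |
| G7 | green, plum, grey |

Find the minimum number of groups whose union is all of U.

G2 and G3 and G5 and G6 together: G2 ∪ G3 ∪ G5 ∪ G6 = {navy, jade, rose, lime, teal, green, plum, red, grey, cyan, pink, blue} — every element is covered.
Only G5 contains jade, so G5 is forced; the remaining 9 elements need at least 3 more groups (each remaining group adds at most 4) — so at least 4 groups are needed, and 4 is optimal.

4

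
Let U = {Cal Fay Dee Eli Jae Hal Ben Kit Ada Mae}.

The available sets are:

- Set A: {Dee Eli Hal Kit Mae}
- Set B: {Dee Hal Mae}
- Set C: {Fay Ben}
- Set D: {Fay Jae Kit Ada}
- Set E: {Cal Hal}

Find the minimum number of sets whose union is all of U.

A and C and D and E together: A ∪ C ∪ D ∪ E = {Cal, Fay, Dee, Eli, Jae, Hal, Ben, Kit, Ada, Mae} — every point is covered.
No 3 of the 5 sets cover everything (all 10 combinations miss at least one point), so 4 is optimal.

4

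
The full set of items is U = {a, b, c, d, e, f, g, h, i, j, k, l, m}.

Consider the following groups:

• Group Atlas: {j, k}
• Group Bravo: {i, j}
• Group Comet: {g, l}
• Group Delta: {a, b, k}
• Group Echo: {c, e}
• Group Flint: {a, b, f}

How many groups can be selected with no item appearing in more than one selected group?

Bravo, Comet, Delta, Echo are pairwise disjoint (Bravo={i,j}; Comet={g,l}; Delta={a,b,k}; Echo={c,e}).
Every remaining group overlaps one of these, and no 5 of the listed groups are pairwise disjoint, so 4 is the maximum.

4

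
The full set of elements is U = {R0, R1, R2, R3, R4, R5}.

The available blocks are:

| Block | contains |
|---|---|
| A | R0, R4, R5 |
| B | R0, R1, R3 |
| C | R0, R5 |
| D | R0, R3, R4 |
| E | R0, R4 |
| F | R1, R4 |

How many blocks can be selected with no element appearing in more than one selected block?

2

C, F are pairwise disjoint (C={R0,R5}; F={R1,R4}).
Every remaining block overlaps one of these, and no 3 of the listed blocks are pairwise disjoint, so 2 is the maximum.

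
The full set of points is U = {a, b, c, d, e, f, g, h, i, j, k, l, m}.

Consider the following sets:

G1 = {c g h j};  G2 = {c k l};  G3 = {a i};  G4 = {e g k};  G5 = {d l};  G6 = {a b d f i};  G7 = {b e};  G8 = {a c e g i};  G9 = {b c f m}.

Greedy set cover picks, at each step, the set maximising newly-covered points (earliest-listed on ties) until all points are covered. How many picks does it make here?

Greedy: pick G6 (covers 5 new) → pick G1 (covers 4 new) → pick G2 (covers 2 new) → pick G4 (covers 1 new) → pick G9 (covers 1 new). Total picks: 5.

5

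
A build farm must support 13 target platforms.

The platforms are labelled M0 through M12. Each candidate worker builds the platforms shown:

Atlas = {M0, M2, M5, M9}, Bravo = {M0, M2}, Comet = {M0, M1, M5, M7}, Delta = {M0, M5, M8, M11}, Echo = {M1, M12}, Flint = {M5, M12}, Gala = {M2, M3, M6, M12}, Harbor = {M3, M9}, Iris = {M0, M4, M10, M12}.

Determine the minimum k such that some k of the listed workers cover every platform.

Atlas and Comet and Delta and Gala and Iris together: Atlas ∪ Comet ∪ Delta ∪ Gala ∪ Iris = {M0, M1, M2, M3, M4, M5, M6, M7, M8, M9, M10, M11, M12} — every platform is covered.
No 4 of the 9 workers cover everything (all 126 combinations miss at least one platform), so 5 is optimal.

5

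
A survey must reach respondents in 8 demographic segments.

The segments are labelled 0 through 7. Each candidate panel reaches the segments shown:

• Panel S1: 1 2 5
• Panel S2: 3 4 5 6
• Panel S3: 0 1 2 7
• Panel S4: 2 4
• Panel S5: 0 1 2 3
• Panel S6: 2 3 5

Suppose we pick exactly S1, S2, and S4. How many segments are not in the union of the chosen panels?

2

Union of S1, S2, S4 = {1, 2, 3, 4, 5, 6}.
Not covered: 0, 7 — 2 segments.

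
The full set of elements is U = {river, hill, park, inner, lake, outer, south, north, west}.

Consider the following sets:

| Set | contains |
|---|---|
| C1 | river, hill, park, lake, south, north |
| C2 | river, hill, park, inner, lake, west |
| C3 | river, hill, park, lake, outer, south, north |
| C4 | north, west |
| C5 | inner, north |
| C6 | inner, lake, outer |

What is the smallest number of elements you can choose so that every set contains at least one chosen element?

2

Take H = {inner, north}. Each listed set contains at least one of these, so H is a hitting set of size 2.
The sets C4, C6 are pairwise disjoint, so any hitting set needs a separate element for each — at least 2. Hence 2 is optimal.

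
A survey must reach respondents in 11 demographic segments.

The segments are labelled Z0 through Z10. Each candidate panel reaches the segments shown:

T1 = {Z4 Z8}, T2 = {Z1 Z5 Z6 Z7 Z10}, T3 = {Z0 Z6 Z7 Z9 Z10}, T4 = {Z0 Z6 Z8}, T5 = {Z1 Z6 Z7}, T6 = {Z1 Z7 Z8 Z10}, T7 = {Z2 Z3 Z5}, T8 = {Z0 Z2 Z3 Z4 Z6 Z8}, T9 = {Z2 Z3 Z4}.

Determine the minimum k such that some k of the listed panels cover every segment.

3

Take {T2, T3, T8}. Their union is {Z0, Z1, Z2, Z3, Z4, Z5, Z6, Z7, Z8, Z9, Z10}, which is all 11 segments.
Only T3 contains Z9, so T3 is forced; the remaining 6 segments need at least 2 more panels (each remaining panel adds at most 4) — so at least 3 panels are needed, and 3 is optimal.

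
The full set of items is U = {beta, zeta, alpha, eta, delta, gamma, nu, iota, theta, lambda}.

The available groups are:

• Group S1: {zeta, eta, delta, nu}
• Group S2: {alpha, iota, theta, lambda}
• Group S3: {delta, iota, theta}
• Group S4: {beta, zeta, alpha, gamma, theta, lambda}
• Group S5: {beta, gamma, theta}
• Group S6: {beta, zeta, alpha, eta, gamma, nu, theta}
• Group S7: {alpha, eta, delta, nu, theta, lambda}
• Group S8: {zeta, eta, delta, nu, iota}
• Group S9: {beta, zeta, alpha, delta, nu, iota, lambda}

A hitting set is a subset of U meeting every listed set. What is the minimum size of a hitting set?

The 2 items {zeta, theta} hit every group.
The groups S1, S2 are pairwise disjoint, so any hitting set needs a separate item for each — at least 2. Hence 2 is optimal.

2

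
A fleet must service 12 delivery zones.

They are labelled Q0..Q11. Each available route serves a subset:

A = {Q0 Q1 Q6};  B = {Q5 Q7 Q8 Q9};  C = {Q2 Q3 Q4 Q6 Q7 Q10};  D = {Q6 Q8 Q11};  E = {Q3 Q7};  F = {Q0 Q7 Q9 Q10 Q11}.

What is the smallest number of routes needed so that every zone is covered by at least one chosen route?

A and B and C and F together: A ∪ B ∪ C ∪ F = {Q0, Q1, Q2, Q3, Q4, Q5, Q6, Q7, Q8, Q9, Q10, Q11} — every zone is covered.
No 3 of the 6 routes cover everything (all 20 combinations miss at least one zone), so 4 is optimal.

4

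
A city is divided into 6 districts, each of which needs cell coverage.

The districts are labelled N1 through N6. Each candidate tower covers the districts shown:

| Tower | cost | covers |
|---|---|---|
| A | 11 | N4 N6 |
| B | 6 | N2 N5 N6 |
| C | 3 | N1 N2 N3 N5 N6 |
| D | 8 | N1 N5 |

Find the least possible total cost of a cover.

14

A, C together cover every district (A ∪ C = {N1, N2, N3, N4, N5, N6}); total cost 11 + 3 = 14.
No covering selection has total cost below 14.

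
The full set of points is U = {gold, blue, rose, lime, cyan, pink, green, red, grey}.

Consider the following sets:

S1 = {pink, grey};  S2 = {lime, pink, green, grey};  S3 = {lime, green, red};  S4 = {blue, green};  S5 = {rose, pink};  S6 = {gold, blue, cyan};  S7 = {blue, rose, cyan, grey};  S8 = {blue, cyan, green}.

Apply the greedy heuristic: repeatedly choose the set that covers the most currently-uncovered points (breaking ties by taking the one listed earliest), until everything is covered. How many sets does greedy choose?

Greedy: pick S2 (covers 4 new) → pick S6 (covers 3 new) → pick S3 (covers 1 new) → pick S5 (covers 1 new). Total picks: 4.

4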